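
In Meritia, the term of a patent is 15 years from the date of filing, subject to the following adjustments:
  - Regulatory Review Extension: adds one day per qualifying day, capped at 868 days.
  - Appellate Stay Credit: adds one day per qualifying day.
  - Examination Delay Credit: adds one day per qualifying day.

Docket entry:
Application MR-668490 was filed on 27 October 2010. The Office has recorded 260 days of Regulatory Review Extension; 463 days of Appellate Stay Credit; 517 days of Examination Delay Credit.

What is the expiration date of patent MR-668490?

March 20, 2029

Base term: filing date + 15 years → 27 October 2025.
Regulatory Review Extension: 260 days (within the 868-day cap) → +260 days → 14 July 2026.
Appellate Stay Credit: +463 days → 20 October 2027.
Examination Delay Credit: +517 days → 20 March 2029.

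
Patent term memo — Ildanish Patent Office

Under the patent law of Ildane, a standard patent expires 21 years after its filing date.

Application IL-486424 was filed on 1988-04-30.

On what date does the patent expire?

Filing date + 21 years → 30 April 2009.

April 30, 2009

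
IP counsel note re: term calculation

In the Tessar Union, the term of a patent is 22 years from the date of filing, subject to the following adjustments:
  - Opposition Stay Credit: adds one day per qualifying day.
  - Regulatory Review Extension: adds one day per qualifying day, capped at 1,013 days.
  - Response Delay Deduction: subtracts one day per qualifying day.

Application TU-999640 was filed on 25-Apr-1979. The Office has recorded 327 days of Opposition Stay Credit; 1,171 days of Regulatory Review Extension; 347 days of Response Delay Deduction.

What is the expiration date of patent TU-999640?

January 13, 2004

Base term: filing date + 22 years → 25 April 2001.
Opposition Stay Credit: +327 days → 18 March 2002.
Regulatory Review Extension: 1171 days claimed exceeds the 1013-day cap, so +1013 days → 25 December 2004.
Response Delay Deduction: −347 days → 13 January 2004.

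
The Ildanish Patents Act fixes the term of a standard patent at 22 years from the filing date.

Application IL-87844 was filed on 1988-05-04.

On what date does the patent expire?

Filing date + 22 years → 4 May 2010.

May 4, 2010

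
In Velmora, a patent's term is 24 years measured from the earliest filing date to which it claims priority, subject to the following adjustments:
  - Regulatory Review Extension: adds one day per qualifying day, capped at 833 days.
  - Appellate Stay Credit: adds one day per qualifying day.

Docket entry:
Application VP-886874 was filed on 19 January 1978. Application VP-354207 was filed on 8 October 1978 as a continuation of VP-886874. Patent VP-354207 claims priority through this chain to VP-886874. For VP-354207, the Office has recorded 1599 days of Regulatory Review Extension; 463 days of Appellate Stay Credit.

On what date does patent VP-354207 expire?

August 7, 2005

Earliest priority filing: 19 January 1978.
Base term: 19 January 1978 + 24 years → 19 January 2002.
Regulatory Review Extension: 1599 days claimed exceeds the 833-day cap, so +833 days → 1 May 2004.
Appellate Stay Credit: +463 days → 7 August 2005.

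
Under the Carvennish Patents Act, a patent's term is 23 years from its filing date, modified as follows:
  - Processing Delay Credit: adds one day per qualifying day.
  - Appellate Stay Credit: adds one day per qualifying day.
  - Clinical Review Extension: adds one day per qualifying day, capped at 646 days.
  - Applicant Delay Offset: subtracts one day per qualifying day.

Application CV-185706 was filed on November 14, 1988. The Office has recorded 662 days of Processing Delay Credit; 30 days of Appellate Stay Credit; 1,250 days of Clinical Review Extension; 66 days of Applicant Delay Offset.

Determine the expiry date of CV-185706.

2015-05-09

Base term: filing date + 23 years → 14 November 2011.
Processing Delay Credit: +662 days → 6 September 2013.
Appellate Stay Credit: +30 days → 6 October 2013.
Clinical Review Extension: 1250 days claimed exceeds the 646-day cap, so +646 days → 14 July 2015.
Applicant Delay Offset: −66 days → 9 May 2015.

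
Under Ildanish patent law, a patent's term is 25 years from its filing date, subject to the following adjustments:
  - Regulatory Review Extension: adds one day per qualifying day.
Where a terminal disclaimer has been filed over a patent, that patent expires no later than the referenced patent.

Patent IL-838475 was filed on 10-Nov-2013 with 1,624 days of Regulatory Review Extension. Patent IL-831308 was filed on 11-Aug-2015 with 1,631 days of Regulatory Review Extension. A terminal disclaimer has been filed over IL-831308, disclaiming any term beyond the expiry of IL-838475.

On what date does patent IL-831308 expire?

Natural term of IL-831308:
  Base: filing + 25 years → 11 August 2040.
  Regulatory Review Extension: +1631 days → 28 January 2045.
Expiry of referenced patent IL-838475:
  Base: filing + 25 years → 10 November 2038.
  Regulatory Review Extension: +1624 days → 22 April 2043.
Terminal disclaimer: IL-831308 expires on the earlier of 28 January 2045 and 22 April 2043.

April 22, 2043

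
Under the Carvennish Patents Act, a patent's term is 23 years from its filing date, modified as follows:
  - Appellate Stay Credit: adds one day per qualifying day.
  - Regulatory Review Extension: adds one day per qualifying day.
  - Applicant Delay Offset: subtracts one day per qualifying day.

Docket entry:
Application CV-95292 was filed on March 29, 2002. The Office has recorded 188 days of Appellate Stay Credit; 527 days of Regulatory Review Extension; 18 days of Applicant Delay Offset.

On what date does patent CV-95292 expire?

Base term: filing date + 23 years → 29 March 2025.
Appellate Stay Credit: +188 days → 3 October 2025.
Regulatory Review Extension: +527 days → 14 March 2027.
Applicant Delay Offset: −18 days → 24 February 2027.

2027-02-24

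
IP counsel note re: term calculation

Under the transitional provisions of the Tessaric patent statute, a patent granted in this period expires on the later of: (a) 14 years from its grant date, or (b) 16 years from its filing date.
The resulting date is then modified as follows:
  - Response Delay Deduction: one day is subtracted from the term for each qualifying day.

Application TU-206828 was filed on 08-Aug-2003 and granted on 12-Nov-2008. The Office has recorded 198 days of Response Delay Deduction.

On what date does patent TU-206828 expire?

(a) grant + 14 years → 12 November 2022.
(b) filing + 16 years → 8 August 2019.
Later of the two: 12 November 2022.
Response Delay Deduction: −198 days → 28 April 2022.

2022-04-28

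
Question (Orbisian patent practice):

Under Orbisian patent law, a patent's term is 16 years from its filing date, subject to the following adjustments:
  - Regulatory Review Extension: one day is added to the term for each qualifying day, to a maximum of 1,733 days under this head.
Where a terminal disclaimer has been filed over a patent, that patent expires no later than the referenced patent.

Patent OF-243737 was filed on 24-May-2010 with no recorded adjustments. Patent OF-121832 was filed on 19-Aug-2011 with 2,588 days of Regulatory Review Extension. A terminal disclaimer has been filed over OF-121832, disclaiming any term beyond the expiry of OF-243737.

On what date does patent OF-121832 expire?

May 24, 2026

Natural term of OF-121832:
  Base: filing + 16 years → 19 August 2027.
  Regulatory Review Extension: 2588 days claimed exceeds the 1733-day cap, so +1733 days → 17 May 2032.
Expiry of referenced patent OF-243737:
  Base: filing + 16 years → 24 May 2026.
Terminal disclaimer: OF-121832 expires on the earlier of 17 May 2032 and 24 May 2026.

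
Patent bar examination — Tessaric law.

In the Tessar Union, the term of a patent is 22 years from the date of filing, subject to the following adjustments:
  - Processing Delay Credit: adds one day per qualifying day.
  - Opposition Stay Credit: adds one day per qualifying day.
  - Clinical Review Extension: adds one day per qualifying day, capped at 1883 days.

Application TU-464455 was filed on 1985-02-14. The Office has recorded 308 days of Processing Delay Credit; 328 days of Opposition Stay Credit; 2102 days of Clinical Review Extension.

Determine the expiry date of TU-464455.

Base term: filing date + 22 years → 14 February 2007.
Processing Delay Credit: +308 days → 19 December 2007.
Opposition Stay Credit: +328 days → 11 November 2008.
Clinical Review Extension: 2102 days claimed exceeds the 1883-day cap, so +1883 days → 7 January 2014.

January 7, 2014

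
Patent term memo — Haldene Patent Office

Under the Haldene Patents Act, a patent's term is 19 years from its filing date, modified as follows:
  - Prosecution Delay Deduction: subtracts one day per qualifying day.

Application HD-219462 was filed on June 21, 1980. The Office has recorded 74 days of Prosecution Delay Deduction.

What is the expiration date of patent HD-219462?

April 8, 1999

Base term: filing date + 19 years → 21 June 1999.
Prosecution Delay Deduction: −74 days → 8 April 1999.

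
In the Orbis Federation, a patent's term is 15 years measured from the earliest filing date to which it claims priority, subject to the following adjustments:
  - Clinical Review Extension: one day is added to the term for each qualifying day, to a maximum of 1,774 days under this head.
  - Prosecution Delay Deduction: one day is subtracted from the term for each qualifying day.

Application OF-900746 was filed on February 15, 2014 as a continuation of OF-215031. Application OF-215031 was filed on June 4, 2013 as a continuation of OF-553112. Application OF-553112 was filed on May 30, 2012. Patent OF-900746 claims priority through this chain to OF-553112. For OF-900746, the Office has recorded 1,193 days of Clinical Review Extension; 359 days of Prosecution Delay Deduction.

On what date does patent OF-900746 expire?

Earliest priority filing: 30 May 2012.
Base term: 30 May 2012 + 15 years → 30 May 2027.
Clinical Review Extension: 1193 days (within the 1774-day cap) → +1193 days → 4 September 2030.
Prosecution Delay Deduction: −359 days → 10 September 2029.

2029-09-10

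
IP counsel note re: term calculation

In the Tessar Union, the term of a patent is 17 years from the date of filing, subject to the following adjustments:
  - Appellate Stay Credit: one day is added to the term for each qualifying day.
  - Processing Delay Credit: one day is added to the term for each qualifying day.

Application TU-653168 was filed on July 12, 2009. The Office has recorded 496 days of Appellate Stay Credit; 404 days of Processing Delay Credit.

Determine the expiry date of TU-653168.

Base term: filing date + 17 years → 12 July 2026.
Appellate Stay Credit: +496 days → 20 November 2027.
Processing Delay Credit: +404 days → 28 December 2028.

December 28, 2028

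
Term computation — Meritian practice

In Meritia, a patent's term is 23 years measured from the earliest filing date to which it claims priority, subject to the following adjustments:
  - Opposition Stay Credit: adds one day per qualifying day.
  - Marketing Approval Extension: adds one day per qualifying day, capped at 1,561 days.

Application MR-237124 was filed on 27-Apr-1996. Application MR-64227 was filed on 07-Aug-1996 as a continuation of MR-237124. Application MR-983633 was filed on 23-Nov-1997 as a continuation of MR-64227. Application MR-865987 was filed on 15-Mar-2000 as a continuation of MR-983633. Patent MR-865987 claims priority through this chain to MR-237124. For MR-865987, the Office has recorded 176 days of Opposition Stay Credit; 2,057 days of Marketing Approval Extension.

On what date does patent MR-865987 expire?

Earliest priority filing: 27 April 1996.
Base term: 27 April 1996 + 23 years → 27 April 2019.
Opposition Stay Credit: +176 days → 20 October 2019.
Marketing Approval Extension: 2057 days claimed exceeds the 1561-day cap, so +1561 days → 28 January 2024.

2024-01-28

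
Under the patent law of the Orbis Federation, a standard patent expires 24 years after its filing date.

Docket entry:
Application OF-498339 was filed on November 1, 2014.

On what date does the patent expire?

November 1, 2038

Filing date + 24 years → 1 November 2038.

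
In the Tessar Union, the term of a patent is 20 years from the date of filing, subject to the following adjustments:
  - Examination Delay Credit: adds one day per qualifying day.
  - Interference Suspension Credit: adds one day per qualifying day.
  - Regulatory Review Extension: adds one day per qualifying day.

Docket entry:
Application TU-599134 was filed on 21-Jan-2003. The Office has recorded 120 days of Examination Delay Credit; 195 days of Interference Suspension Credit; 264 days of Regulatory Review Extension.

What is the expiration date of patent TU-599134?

August 22, 2024

Base term: filing date + 20 years → 21 January 2023.
Examination Delay Credit: +120 days → 21 May 2023.
Interference Suspension Credit: +195 days → 2 December 2023.
Regulatory Review Extension: +264 days → 22 August 2024.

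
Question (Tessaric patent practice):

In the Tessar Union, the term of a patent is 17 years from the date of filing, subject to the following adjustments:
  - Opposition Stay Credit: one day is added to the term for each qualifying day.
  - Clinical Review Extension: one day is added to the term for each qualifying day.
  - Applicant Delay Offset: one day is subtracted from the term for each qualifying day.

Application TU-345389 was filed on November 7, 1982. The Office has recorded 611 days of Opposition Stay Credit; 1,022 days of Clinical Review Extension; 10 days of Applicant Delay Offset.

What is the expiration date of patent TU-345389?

Base term: filing date + 17 years → 7 November 1999.
Opposition Stay Credit: +611 days → 10 July 2001.
Clinical Review Extension: +1022 days → 27 April 2004.
Applicant Delay Offset: −10 days → 17 April 2004.

2004-04-17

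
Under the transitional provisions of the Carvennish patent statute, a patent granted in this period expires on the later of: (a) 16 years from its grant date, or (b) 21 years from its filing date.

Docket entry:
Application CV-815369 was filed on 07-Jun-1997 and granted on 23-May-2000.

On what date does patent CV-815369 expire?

(a) grant + 16 years → 23 May 2016.
(b) filing + 21 years → 7 June 2018.
Later of the two: 7 June 2018.

2018-06-07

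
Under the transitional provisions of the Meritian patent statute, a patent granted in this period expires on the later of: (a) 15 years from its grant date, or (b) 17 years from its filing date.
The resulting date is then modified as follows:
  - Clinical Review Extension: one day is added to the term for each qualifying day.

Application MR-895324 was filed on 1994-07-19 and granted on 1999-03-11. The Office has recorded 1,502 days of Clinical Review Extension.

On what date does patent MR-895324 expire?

2018-04-21

(a) grant + 15 years → 11 March 2014.
(b) filing + 17 years → 19 July 2011.
Later of the two: 11 March 2014.
Clinical Review Extension: +1502 days → 21 April 2018.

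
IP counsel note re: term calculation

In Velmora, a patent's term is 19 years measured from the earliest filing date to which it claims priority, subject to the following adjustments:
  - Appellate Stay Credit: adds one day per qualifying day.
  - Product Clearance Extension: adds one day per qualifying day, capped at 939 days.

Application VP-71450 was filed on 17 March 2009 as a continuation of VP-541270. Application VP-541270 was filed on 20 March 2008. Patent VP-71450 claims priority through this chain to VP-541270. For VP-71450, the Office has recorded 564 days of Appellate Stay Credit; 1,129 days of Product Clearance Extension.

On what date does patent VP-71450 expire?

Earliest priority filing: 20 March 2008.
Base term: 20 March 2008 + 19 years → 20 March 2027.
Appellate Stay Credit: +564 days → 4 October 2028.
Product Clearance Extension: 1129 days claimed exceeds the 939-day cap, so +939 days → 1 May 2031.

May 1, 2031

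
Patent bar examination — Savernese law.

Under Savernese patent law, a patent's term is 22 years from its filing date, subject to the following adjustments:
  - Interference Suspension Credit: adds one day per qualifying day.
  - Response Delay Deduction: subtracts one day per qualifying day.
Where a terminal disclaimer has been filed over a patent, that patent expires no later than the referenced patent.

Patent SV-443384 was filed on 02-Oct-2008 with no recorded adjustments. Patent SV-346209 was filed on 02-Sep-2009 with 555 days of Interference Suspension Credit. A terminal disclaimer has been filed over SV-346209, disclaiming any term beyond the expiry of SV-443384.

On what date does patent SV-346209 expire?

2030-10-02

Natural term of SV-346209:
  Base: filing + 22 years → 2 September 2031.
  Interference Suspension Credit: +555 days → 10 March 2033.
Expiry of referenced patent SV-443384:
  Base: filing + 22 years → 2 October 2030.
Terminal disclaimer: SV-346209 expires on the earlier of 10 March 2033 and 2 October 2030.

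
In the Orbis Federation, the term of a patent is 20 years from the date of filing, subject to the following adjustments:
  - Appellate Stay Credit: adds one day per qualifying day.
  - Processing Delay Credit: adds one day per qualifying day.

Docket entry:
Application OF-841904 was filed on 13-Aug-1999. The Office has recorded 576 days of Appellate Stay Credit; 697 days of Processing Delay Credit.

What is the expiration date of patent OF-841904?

Base term: filing date + 20 years → 13 August 2019.
Appellate Stay Credit: +576 days → 11 March 2021.
Processing Delay Credit: +697 days → 6 February 2023.

2023-02-06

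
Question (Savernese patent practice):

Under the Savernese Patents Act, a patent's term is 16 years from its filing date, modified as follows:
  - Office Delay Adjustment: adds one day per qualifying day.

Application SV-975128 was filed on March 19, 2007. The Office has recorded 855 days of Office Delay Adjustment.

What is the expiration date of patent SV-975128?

2025-07-21

Base term: filing date + 16 years → 19 March 2023.
Office Delay Adjustment: +855 days → 21 July 2025.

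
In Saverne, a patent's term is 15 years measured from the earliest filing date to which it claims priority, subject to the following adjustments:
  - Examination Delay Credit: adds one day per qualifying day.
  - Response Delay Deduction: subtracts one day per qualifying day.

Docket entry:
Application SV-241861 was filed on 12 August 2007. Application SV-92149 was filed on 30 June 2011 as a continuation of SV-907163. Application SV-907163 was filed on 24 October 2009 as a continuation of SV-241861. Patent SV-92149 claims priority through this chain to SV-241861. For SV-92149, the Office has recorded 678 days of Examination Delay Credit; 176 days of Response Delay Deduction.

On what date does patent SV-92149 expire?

Earliest priority filing: 12 August 2007.
Base term: 12 August 2007 + 15 years → 12 August 2022.
Examination Delay Credit: +678 days → 20 June 2024.
Response Delay Deduction: −176 days → 27 December 2023.

2023-12-27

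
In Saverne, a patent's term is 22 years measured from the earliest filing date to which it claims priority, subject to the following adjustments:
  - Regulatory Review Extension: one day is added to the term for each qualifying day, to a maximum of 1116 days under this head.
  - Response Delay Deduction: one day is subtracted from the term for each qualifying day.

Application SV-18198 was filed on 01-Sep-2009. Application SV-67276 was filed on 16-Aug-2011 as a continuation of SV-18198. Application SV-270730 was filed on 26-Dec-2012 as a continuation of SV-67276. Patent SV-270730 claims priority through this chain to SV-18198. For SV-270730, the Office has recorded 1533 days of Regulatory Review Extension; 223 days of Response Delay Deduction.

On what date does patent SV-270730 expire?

February 10, 2034

Earliest priority filing: 1 September 2009.
Base term: 1 September 2009 + 22 years → 1 September 2031.
Regulatory Review Extension: 1533 days claimed exceeds the 1116-day cap, so +1116 days → 21 September 2034.
Response Delay Deduction: −223 days → 10 February 2034.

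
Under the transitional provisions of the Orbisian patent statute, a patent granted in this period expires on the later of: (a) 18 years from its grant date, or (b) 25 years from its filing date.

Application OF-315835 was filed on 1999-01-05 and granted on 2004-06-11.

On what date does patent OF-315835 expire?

(a) grant + 18 years → 11 June 2022.
(b) filing + 25 years → 5 January 2024.
Later of the two: 5 January 2024.

2024-01-05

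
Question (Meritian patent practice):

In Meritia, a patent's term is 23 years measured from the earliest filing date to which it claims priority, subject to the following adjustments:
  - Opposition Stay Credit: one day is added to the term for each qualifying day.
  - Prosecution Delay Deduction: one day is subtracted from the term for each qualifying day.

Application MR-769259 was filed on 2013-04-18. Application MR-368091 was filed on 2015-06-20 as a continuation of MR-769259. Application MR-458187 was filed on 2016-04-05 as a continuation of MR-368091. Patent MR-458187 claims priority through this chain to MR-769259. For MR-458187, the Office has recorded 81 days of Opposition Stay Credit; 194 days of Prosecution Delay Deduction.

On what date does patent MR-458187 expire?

Earliest priority filing: 18 April 2013.
Base term: 18 April 2013 + 23 years → 18 April 2036.
Opposition Stay Credit: +81 days → 8 July 2036.
Prosecution Delay Deduction: −194 days → 27 December 2035.

December 27, 2035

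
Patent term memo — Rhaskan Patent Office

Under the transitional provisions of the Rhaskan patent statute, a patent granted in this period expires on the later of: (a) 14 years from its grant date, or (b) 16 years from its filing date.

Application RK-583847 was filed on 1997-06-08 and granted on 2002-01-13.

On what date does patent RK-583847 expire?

January 13, 2016

(a) grant + 14 years → 13 January 2016.
(b) filing + 16 years → 8 June 2013.
Later of the two: 13 January 2016.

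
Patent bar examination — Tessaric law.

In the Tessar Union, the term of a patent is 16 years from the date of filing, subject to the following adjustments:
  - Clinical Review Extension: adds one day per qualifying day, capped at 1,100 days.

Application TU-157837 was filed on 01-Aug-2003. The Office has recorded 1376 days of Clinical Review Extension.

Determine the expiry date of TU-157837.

August 5, 2022

Base term: filing date + 16 years → 1 August 2019.
Clinical Review Extension: 1376 days claimed exceeds the 1100-day cap, so +1100 days → 5 August 2022.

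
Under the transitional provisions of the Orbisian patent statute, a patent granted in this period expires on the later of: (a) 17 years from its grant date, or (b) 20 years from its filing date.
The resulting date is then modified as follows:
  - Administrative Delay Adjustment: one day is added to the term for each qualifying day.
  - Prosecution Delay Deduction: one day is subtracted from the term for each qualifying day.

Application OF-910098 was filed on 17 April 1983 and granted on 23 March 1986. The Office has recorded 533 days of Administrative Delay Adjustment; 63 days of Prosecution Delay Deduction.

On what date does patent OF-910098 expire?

(a) grant + 17 years → 23 March 2003.
(b) filing + 20 years → 17 April 2003.
Later of the two: 17 April 2003.
Administrative Delay Adjustment: +533 days → 1 October 2004.
Prosecution Delay Deduction: −63 days → 30 July 2004.

July 30, 2004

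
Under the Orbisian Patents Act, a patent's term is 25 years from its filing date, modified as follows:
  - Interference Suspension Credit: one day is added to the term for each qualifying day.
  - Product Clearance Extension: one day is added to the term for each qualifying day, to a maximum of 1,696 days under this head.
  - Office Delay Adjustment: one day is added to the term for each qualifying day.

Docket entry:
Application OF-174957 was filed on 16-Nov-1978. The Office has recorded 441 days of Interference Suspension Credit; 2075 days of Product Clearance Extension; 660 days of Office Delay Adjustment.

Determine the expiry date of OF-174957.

2011-07-14

Base term: filing date + 25 years → 16 November 2003.
Interference Suspension Credit: +441 days → 30 January 2005.
Product Clearance Extension: 2075 days claimed exceeds the 1696-day cap, so +1696 days → 22 September 2009.
Office Delay Adjustment: +660 days → 14 July 2011.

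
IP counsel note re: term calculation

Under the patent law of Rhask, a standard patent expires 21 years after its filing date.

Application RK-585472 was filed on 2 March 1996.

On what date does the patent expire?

Filing date + 21 years → 2 March 2017.

2017-03-02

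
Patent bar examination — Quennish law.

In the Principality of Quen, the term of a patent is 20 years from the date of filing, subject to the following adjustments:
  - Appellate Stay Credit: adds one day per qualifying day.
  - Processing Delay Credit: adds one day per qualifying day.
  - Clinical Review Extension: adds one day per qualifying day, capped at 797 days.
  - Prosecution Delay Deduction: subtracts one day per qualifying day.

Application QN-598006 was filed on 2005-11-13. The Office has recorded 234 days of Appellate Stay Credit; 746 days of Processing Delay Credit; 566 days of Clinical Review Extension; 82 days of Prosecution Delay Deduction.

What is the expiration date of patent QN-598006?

2029-11-16

Base term: filing date + 20 years → 13 November 2025.
Appellate Stay Credit: +234 days → 5 July 2026.
Processing Delay Credit: +746 days → 20 July 2028.
Clinical Review Extension: 566 days (within the 797-day cap) → +566 days → 6 February 2030.
Prosecution Delay Deduction: −82 days → 16 November 2029.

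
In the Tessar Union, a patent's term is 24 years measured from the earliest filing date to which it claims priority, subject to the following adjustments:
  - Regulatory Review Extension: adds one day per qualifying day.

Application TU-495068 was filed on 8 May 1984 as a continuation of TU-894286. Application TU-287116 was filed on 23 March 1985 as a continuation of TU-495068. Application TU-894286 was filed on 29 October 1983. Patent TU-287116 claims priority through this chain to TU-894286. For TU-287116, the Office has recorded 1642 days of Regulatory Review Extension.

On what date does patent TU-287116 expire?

2012-04-27

Earliest priority filing: 29 October 1983.
Base term: 29 October 1983 + 24 years → 29 October 2007.
Regulatory Review Extension: +1642 days → 27 April 2012.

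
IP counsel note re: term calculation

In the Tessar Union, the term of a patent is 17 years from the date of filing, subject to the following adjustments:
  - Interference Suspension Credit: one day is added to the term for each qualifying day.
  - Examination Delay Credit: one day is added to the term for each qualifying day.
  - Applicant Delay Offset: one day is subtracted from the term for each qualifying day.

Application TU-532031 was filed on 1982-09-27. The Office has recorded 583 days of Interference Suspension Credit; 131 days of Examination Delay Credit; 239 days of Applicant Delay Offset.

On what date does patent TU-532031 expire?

2001-01-14

Base term: filing date + 17 years → 27 September 1999.
Interference Suspension Credit: +583 days → 2 May 2001.
Examination Delay Credit: +131 days → 10 September 2001.
Applicant Delay Offset: −239 days → 14 January 2001.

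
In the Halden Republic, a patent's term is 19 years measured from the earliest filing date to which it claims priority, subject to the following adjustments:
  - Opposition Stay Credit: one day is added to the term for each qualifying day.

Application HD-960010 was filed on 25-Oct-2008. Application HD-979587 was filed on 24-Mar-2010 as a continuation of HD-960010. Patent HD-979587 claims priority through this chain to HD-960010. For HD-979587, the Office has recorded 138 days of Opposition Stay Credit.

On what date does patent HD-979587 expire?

Earliest priority filing: 25 October 2008.
Base term: 25 October 2008 + 19 years → 25 October 2027.
Opposition Stay Credit: +138 days → 11 March 2028.

2028-03-11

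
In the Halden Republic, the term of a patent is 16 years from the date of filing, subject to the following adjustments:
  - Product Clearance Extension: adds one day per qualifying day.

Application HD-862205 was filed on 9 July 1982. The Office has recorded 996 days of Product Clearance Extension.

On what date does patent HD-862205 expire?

2001-03-31

Base term: filing date + 16 years → 9 July 1998.
Product Clearance Extension: +996 days → 31 March 2001.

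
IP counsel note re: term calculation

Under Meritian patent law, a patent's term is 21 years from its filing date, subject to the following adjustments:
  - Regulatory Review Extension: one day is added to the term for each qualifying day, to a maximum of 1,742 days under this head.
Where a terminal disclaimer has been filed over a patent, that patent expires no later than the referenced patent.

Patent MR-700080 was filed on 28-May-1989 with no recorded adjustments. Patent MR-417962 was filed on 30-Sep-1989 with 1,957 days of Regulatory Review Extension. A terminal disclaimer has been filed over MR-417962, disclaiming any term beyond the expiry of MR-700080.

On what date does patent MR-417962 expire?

Natural term of MR-417962:
  Base: filing + 21 years → 30 September 2010.
  Regulatory Review Extension: 1957 days claimed exceeds the 1742-day cap, so +1742 days → 8 July 2015.
Expiry of referenced patent MR-700080:
  Base: filing + 21 years → 28 May 2010.
Terminal disclaimer: MR-417962 expires on the earlier of 8 July 2015 and 28 May 2010.

2010-05-28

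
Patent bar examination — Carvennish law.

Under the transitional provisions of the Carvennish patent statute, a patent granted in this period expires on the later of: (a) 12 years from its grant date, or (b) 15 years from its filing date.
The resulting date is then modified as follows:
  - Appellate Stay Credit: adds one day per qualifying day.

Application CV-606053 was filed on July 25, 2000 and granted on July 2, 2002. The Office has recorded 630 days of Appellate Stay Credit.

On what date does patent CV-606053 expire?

(a) grant + 12 years → 2 July 2014.
(b) filing + 15 years → 25 July 2015.
Later of the two: 25 July 2015.
Appellate Stay Credit: +630 days → 15 April 2017.

2017-04-15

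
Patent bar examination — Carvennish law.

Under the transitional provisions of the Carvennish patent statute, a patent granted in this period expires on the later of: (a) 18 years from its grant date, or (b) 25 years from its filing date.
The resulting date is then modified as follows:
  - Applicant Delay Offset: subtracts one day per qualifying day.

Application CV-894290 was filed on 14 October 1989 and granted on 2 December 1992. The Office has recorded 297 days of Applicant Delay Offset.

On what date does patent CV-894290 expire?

2013-12-21

(a) grant + 18 years → 2 December 2010.
(b) filing + 25 years → 14 October 2014.
Later of the two: 14 October 2014.
Applicant Delay Offset: −297 days → 21 December 2013.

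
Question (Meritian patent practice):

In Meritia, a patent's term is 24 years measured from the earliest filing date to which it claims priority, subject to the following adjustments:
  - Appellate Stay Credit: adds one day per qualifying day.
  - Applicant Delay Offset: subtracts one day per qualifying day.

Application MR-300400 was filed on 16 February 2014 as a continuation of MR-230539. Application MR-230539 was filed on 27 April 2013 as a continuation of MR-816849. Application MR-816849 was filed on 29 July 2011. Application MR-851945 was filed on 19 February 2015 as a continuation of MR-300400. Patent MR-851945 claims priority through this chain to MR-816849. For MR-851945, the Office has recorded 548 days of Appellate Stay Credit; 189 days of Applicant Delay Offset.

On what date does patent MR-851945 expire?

Earliest priority filing: 29 July 2011.
Base term: 29 July 2011 + 24 years → 29 July 2035.
Appellate Stay Credit: +548 days → 27 January 2037.
Applicant Delay Offset: −189 days → 22 July 2036.

2036-07-22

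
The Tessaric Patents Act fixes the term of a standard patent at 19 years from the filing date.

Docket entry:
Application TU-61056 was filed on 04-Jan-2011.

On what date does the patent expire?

2030-01-04

Filing date + 19 years → 4 January 2030.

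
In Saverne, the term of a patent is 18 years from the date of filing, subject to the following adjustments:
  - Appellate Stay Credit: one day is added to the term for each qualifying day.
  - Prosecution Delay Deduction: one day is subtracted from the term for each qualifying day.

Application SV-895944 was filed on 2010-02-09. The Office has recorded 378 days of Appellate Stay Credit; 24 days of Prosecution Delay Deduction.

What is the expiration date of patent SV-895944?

Base term: filing date + 18 years → 9 February 2028.
Appellate Stay Credit: +378 days → 21 February 2029.
Prosecution Delay Deduction: −24 days → 28 January 2029.

2029-01-28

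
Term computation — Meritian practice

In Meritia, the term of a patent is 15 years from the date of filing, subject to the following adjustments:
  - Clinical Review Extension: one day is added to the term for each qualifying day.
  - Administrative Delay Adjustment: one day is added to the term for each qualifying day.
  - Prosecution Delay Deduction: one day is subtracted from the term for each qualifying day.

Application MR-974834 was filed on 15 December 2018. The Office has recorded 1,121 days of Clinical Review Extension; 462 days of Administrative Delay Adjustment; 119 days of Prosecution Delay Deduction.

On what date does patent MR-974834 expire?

Base term: filing date + 15 years → 15 December 2033.
Clinical Review Extension: +1121 days → 9 January 2037.
Administrative Delay Adjustment: +462 days → 16 April 2038.
Prosecution Delay Deduction: −119 days → 18 December 2037.

December 18, 2037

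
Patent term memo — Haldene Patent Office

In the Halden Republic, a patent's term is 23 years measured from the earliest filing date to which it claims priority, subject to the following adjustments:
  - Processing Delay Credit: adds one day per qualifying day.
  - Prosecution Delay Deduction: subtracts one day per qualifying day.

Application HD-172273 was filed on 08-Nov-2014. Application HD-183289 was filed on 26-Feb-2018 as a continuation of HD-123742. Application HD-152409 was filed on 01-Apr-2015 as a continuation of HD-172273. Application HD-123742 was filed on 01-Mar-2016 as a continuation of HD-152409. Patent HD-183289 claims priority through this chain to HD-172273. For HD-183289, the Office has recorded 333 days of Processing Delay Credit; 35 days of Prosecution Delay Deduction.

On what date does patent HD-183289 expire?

Earliest priority filing: 8 November 2014.
Base term: 8 November 2014 + 23 years → 8 November 2037.
Processing Delay Credit: +333 days → 7 October 2038.
Prosecution Delay Deduction: −35 days → 2 September 2038.

September 2, 2038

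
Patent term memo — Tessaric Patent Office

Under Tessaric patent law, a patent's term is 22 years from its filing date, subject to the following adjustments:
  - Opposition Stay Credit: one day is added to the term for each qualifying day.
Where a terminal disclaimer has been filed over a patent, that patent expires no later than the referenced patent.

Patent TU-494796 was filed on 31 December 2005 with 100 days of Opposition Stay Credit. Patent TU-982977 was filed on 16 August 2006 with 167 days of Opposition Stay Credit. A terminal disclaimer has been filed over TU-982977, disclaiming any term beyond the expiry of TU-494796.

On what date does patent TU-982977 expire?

Natural term of TU-982977:
  Base: filing + 22 years → 16 August 2028.
  Opposition Stay Credit: +167 days → 30 January 2029.
Expiry of referenced patent TU-494796:
  Base: filing + 22 years → 31 December 2027.
  Opposition Stay Credit: +100 days → 9 April 2028.
Terminal disclaimer: TU-982977 expires on the earlier of 30 January 2029 and 9 April 2028.

April 9, 2028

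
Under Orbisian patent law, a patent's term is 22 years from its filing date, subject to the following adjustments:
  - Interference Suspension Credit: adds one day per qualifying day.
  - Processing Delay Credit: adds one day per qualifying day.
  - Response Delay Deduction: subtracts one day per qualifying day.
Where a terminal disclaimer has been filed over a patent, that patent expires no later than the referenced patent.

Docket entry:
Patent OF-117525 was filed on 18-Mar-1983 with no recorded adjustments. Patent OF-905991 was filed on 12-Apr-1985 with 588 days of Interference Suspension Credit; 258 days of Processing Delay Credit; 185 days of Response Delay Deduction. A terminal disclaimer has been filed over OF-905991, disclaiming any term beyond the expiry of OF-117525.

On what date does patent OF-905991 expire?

2005-03-18

Natural term of OF-905991:
  Base: filing + 22 years → 12 April 2007.
  Interference Suspension Credit: +588 days → 20 November 2008.
  Processing Delay Credit: +258 days → 5 August 2009.
  Response Delay Deduction: −185 days → 1 February 2009.
Expiry of referenced patent OF-117525:
  Base: filing + 22 years → 18 March 2005.
Terminal disclaimer: OF-905991 expires on the earlier of 1 February 2009 and 18 March 2005.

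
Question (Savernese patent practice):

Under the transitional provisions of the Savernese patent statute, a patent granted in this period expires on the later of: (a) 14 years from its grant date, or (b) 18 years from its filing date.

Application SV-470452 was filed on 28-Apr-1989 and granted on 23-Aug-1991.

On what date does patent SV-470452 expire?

(a) grant + 14 years → 23 August 2005.
(b) filing + 18 years → 28 April 2007.
Later of the two: 28 April 2007.

2007-04-28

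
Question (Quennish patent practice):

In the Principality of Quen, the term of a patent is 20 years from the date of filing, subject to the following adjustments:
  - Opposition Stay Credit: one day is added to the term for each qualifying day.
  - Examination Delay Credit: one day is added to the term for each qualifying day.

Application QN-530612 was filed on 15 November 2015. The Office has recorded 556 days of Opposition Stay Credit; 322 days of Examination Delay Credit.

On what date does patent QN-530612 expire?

April 11, 2038

Base term: filing date + 20 years → 15 November 2035.
Opposition Stay Credit: +556 days → 24 May 2037.
Examination Delay Credit: +322 days → 11 April 2038.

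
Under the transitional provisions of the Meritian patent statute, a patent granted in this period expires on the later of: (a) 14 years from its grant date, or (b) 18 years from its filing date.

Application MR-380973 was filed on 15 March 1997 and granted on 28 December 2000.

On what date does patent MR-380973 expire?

(a) grant + 14 years → 28 December 2014.
(b) filing + 18 years → 15 March 2015.
Later of the two: 15 March 2015.

2015-03-15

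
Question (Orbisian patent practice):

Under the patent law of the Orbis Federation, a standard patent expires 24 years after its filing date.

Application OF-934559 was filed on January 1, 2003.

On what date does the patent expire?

Filing date + 24 years → 1 January 2027.

January 1, 2027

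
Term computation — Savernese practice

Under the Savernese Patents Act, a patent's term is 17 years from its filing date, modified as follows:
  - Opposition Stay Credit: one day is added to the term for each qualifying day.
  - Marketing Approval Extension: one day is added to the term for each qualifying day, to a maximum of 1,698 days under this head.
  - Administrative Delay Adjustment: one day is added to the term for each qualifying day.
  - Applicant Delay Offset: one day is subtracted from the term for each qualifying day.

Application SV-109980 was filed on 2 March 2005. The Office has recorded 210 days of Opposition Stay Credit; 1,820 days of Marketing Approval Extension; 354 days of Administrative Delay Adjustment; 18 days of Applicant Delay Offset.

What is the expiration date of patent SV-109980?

2028-04-23

Base term: filing date + 17 years → 2 March 2022.
Opposition Stay Credit: +210 days → 28 September 2022.
Marketing Approval Extension: 1820 days claimed exceeds the 1698-day cap, so +1698 days → 23 May 2027.
Administrative Delay Adjustment: +354 days → 11 May 2028.
Applicant Delay Offset: −18 days → 23 April 2028.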